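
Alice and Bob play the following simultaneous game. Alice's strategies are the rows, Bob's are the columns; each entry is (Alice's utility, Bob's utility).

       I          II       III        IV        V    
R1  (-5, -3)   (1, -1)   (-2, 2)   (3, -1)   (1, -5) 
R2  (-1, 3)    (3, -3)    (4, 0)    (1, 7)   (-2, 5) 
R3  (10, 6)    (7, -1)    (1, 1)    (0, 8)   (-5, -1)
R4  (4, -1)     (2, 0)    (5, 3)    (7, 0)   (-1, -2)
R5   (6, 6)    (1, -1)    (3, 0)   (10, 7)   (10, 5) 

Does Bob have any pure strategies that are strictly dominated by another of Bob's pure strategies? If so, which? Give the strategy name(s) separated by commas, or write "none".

I, II, V

IV strictly dominates I — R1: -1>-3, R2: 7>3, R3: 8>6, R4: 0>-1, R5: 7>6.
II: dominated, since III does at least as well everywhere (R1: 2>-1, R2: 0>-3, R3: 1>-1, R4: 3>0, R5: 0>-1).
Nothing dominates III: I at R1 (2>-3); II at R1 (2>-1); IV at R1 (2>-1); V at R1 (2>-5).
IV is not dominated — it holds its own against I at R1 (-1>-3); II at R1 (-1=-1); III at R2 (7>0); V at R1 (-1>-5).
V: dominated, since IV does at least as well everywhere (R1: -1>-5, R2: 7>5, R3: 8>-1, R4: 0>-2, R5: 7>5).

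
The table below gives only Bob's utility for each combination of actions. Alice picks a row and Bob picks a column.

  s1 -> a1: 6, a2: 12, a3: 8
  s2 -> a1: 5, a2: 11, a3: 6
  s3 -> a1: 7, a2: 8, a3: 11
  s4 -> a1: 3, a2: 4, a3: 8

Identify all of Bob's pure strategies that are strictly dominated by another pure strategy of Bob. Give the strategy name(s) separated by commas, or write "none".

a1

a2 strictly dominates a1 — s1: 12>6, s2: 11>5, s3: 8>7, s4: 4>3.
Nothing dominates a2: a1 at s1 (12>6); a3 at s1 (12>8).
a3 is not dominated — it holds its own against a1 at s1 (8>6); a2 at s3 (11>8).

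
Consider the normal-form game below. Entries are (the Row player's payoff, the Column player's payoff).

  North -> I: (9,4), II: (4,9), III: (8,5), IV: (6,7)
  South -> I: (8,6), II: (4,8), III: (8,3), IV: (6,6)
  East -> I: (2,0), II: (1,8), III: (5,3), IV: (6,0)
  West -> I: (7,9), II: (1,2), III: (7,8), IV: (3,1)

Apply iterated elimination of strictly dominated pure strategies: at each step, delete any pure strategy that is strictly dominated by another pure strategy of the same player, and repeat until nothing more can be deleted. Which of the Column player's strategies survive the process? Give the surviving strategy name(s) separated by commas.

Row West is eliminated: North beats it against every remaining column (I: 9>7, II: 4>1, III: 8>7, IV: 6>3).
The Column player's strategy I is strictly dominated by II (North: 9>4, South: 8>6, East: 8>0) and is removed.
The Column player's strategy III is strictly dominated by II (North: 9>5, South: 8>3, East: 8>3) and is removed.
For the Column player, II strictly dominates IV on the remaining rows (North: 9>7, South: 8>6, East: 8>0); eliminate IV.
For the Row player, North strictly dominates East on the remaining columns (II: 4>1); eliminate East.
Among the remaining strategies, none is strictly dominated by another pure strategy of the same player, so the elimination stops.
Surviving strategies — the Row player: {North, South}; the Column player: {II}.

II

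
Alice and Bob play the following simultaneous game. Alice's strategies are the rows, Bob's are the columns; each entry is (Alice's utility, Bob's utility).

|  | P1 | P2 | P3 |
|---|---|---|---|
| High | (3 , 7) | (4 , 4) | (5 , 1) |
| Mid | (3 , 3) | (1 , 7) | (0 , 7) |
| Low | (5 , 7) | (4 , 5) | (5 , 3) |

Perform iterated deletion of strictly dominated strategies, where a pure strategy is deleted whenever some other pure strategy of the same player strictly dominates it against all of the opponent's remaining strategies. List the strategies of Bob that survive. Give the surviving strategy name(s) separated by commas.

For Alice, Low strictly dominates Mid on the remaining columns (P1: 5>3, P2: 4>1, P3: 5>0); eliminate Mid.
Column P2 is eliminated: P1 beats it against every remaining row (High: 7>4, Low: 7>5).
Column P3 is eliminated: P1 beats it against every remaining row (High: 7>1, Low: 7>3).
Alice's strategy High is strictly dominated by Low (P1: 5>3) and is removed.
Among the remaining strategies, none is strictly dominated by another pure strategy of the same player, so the elimination stops.
Surviving strategies — Alice: {Low}; Bob: {P1}.

P1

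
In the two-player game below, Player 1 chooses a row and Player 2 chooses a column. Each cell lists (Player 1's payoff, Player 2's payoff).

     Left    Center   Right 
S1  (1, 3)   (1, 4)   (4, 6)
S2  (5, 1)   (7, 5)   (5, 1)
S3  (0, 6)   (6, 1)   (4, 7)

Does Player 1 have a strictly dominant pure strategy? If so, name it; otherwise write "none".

S2

S2 vs S1: Left: 5>1, Center: 7>1, Right: 5>4.
S2 vs S3: Left: 5>0, Center: 7>6, Right: 5>4.
S2 strictly beats every other strategy against every opponent action, so it is strictly dominant.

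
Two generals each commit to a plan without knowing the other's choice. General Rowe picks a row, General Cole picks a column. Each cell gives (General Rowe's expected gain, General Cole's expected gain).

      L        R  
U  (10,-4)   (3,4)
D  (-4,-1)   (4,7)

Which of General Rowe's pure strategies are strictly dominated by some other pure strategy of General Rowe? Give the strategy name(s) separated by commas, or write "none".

Nothing dominates U: D at L (10>-4).
Nothing dominates D: U at R (4>3).

none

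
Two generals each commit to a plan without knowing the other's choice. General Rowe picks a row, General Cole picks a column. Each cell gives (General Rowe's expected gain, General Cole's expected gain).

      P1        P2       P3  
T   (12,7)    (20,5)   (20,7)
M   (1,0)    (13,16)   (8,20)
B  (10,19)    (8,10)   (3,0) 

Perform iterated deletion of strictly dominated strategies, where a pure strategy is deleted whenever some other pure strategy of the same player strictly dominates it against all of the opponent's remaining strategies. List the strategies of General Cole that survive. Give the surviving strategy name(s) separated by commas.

P1, P3

For General Rowe, T strictly dominates M on the remaining columns (P1: 12>1, P2: 20>13, P3: 20>8); eliminate M.
General Rowe's strategy B is strictly dominated by T (P1: 12>10, P2: 20>8, P3: 20>3) and is removed.
For General Cole, P1 strictly dominates P2 on the remaining rows (T: 7>5); eliminate P2.
Among the remaining strategies, none is strictly dominated by another pure strategy of the same player, so the elimination stops.
Surviving strategies — General Rowe: {T}; General Cole: {P1, P3}.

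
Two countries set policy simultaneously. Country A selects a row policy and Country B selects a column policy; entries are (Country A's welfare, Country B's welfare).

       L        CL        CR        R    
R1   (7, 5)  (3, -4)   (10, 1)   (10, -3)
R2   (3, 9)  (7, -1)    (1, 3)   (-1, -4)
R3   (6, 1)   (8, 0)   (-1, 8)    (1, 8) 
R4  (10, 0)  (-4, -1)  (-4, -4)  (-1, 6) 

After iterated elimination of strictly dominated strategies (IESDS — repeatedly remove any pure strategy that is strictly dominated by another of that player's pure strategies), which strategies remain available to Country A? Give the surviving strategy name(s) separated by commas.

R1, R4

For Country B, L strictly dominates CL on the remaining rows (R1: 5>-4, R2: 9>-1, R3: 1>0, R4: 0>-1); eliminate CL.
Country A's strategy R2 is strictly dominated by R1 (L: 7>3, CR: 10>1, R: 10>-1) and is removed.
Row R3 is eliminated: R1 beats it against every remaining column (L: 7>6, CR: 10>-1, R: 10>1).
For Country B, L strictly dominates CR on the remaining rows (R1: 5>1, R4: 0>-4); eliminate CR.
Among the remaining strategies, none is strictly dominated by another pure strategy of the same player, so the elimination stops.
Surviving strategies — Country A: {R1, R4}; Country B: {L, R}.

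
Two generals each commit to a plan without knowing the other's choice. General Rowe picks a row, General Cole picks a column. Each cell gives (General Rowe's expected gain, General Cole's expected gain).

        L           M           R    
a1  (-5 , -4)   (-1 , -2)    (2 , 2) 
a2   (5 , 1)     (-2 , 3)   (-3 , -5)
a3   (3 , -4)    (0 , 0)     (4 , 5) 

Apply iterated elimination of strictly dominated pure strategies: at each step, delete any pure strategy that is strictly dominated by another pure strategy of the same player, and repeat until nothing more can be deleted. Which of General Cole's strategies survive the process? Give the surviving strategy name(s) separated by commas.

For General Rowe, a3 strictly dominates a1 on the remaining columns (L: 3>-5, M: 0>-1, R: 4>2); eliminate a1.
General Cole's strategy L is strictly dominated by M (a2: 3>1, a3: 0>-4) and is removed.
General Rowe's strategy a2 is strictly dominated by a3 (M: 0>-2, R: 4>-3) and is removed.
Column M is eliminated: R beats it against every remaining row (a3: 5>0).
Among the remaining strategies, none is strictly dominated by another pure strategy of the same player, so the elimination stops.
Surviving strategies — General Rowe: {a3}; General Cole: {R}.

R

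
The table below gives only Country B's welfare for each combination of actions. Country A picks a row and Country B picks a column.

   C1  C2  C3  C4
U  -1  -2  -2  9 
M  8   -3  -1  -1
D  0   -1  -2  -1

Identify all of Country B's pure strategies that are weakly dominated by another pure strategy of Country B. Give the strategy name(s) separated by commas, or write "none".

C2, C3

C1: no other strategy beats it everywhere (C2 at U (-1>-2); C3 at U (-1>-2); C4 at M (8>-1)).
C2: dominated, since C1 does at least as well everywhere (U: -1>-2, M: 8>-3, D: 0>-1).
C1 weakly dominates C3 — U: -1>-2, M: 8>-1, D: 0>-2.
C4: no other strategy beats it everywhere (C1 at U (9>-1); C2 at U (9>-2); C3 at U (9>-2)).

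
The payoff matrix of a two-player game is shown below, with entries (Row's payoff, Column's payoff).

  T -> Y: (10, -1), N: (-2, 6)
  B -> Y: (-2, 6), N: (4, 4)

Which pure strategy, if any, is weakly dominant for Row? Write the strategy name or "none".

none

T fails to dominate B at N (-2<4).
B fails to dominate T at Y (-2<10).
No single strategy dominates all the others.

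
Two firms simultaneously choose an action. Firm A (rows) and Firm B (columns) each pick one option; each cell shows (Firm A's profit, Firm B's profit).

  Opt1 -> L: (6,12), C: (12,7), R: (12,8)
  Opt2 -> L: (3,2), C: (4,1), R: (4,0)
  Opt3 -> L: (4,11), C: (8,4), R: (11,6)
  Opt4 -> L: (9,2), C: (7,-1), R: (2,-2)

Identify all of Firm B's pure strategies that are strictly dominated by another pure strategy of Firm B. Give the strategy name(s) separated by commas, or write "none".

L is not dominated — it holds its own against C at Opt1 (12>7); R at Opt1 (12>8).
C is strictly dominated by L (Opt1: 12>7, Opt2: 2>1, Opt3: 11>4, Opt4: 2>-1).
R is strictly dominated by L (Opt1: 12>8, Opt2: 2>0, Opt3: 11>6, Opt4: 2>-2).

C, R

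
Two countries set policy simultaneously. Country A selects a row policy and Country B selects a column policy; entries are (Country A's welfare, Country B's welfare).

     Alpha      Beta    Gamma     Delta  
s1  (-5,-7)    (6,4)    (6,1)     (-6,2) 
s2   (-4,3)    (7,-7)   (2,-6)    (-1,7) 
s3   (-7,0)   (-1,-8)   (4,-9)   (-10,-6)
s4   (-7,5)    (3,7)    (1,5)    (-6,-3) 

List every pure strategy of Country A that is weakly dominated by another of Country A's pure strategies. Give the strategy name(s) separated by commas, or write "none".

s1 is not dominated — it holds its own against s2 at Gamma (6>2); s3 at Alpha (-5>-7); s4 at Alpha (-5>-7).
s2: no other strategy beats it everywhere (s1 at Alpha (-4>-5); s3 at Alpha (-4>-7); s4 at Alpha (-4>-7)).
s3: dominated, since s1 does at least as well everywhere (Alpha: -5>-7, Beta: 6>-1, Gamma: 6>4, Delta: -6>-10).
s1 weakly dominates s4 — Alpha: -5>-7, Beta: 6>3, Gamma: 6>1, Delta: -6=-6.

s3, s4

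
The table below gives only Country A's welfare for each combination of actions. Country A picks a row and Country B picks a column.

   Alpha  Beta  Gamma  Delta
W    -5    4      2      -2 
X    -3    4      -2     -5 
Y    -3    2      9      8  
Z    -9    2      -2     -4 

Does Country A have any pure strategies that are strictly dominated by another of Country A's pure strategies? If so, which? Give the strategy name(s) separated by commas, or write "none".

W: no other strategy beats it everywhere (X at Beta (4=4); Y at Beta (4>2); Z at Alpha (-5>-9)).
Nothing dominates X: W at Alpha (-3>-5); Y at Alpha (-3=-3); Z at Alpha (-3>-9).
Y is not dominated — it holds its own against W at Alpha (-3>-5); X at Alpha (-3=-3); Z at Alpha (-3>-9).
W strictly dominates Z — Alpha: -5>-9, Beta: 4>2, Gamma: 2>-2, Delta: -2>-4.

Z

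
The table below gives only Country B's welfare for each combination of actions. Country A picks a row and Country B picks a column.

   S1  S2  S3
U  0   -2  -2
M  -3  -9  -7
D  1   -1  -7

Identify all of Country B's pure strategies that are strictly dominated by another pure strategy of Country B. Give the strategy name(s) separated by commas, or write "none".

S2, S3

S1 is not dominated — it holds its own against S2 at U (0>-2); S3 at U (0>-2).
S2: dominated, since S1 does at least as well everywhere (U: 0>-2, M: -3>-9, D: 1>-1).
S3: dominated, since S1 does at least as well everywhere (U: 0>-2, M: -3>-7, D: 1>-7).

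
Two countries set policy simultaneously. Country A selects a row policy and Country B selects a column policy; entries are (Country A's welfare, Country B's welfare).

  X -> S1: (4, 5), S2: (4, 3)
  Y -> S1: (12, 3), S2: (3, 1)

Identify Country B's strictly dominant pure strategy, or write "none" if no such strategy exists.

S1 vs S2: X: 5>3, Y: 3>1.
S1 strictly beats every other strategy against every opponent action, so it is strictly dominant.

S1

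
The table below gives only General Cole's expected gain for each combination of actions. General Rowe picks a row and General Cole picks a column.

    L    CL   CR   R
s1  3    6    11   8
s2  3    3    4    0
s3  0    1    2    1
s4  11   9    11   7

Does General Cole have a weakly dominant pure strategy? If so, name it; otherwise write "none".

CR

CR vs L: s1: 11>3, s2: 4>3, s3: 2>0, s4: 11=11.
CR vs CL: s1: 11>6, s2: 4>3, s3: 2>1, s4: 11>9.
CR vs R: s1: 11>8, s2: 4>0, s3: 2>1, s4: 11>7.
CR is at least as good as every other strategy against every opponent action, so it is weakly dominant.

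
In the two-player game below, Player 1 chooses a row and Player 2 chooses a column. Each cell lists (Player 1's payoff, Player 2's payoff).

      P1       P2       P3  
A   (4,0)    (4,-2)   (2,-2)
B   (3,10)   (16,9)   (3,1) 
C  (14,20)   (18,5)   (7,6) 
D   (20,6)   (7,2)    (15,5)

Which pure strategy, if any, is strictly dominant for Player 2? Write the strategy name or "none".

P1 vs P2: A: 0>-2, B: 10>9, C: 20>5, D: 6>2.
P1 vs P3: A: 0>-2, B: 10>1, C: 20>6, D: 6>5.
P1 strictly beats every other strategy against every opponent action, so it is strictly dominant.

P1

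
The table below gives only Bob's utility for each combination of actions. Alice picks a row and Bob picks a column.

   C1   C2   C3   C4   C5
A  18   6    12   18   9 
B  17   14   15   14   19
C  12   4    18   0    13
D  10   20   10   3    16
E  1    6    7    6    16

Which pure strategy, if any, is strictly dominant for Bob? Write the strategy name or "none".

none

C1 fails to dominate C2 at D (10<20).
C2 fails to dominate C1 at A (6<18).
C3 fails to dominate C1 at A (12<18).
C4 fails to dominate C1 at A (18=18).
C5 fails to dominate C1 at A (9<18).
No single strategy dominates all the others.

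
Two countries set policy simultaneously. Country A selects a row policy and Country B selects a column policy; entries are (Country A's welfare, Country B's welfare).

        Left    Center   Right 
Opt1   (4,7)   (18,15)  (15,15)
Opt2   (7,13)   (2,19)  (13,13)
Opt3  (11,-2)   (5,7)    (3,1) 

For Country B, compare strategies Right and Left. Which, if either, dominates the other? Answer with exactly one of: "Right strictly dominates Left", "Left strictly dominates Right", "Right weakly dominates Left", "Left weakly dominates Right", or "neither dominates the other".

Compare Right to Left across each opponent action: Opt1: 15>7, Opt2: 13=13, Opt3: 1>-2.
Right is at least as good everywhere and strictly better somewhere (tied only at Opt2), so Right weakly but not strictly dominates Left.

Right weakly dominates Left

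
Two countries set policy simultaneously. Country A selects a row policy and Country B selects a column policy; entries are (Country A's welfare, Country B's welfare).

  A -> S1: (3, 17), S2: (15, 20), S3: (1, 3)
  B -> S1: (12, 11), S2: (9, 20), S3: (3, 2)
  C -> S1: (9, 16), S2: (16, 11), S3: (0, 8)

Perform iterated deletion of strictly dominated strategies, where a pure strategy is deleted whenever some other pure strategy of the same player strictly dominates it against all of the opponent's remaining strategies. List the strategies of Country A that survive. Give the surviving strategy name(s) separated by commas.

B, C

Column S3 is eliminated: S1 beats it against every remaining row (A: 17>3, B: 11>2, C: 16>8).
Country A's strategy A is strictly dominated by C (S1: 9>3, S2: 16>15) and is removed.
Among the remaining strategies, none is strictly dominated by another pure strategy of the same player, so the elimination stops.
Surviving strategies — Country A: {B, C}; Country B: {S1, S2}.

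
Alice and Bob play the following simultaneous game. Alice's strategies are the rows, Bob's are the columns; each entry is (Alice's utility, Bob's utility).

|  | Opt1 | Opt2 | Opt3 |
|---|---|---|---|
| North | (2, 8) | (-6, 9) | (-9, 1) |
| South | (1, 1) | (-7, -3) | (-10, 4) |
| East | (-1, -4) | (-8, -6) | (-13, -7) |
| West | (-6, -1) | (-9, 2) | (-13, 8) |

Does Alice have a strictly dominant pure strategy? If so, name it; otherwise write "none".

North vs South: Opt1: 2>1, Opt2: -6>-7, Opt3: -9>-10.
North vs East: Opt1: 2>-1, Opt2: -6>-8, Opt3: -9>-13.
North vs West: Opt1: 2>-6, Opt2: -6>-9, Opt3: -9>-13.
North strictly beats every other strategy against every opponent action, so it is strictly dominant.

North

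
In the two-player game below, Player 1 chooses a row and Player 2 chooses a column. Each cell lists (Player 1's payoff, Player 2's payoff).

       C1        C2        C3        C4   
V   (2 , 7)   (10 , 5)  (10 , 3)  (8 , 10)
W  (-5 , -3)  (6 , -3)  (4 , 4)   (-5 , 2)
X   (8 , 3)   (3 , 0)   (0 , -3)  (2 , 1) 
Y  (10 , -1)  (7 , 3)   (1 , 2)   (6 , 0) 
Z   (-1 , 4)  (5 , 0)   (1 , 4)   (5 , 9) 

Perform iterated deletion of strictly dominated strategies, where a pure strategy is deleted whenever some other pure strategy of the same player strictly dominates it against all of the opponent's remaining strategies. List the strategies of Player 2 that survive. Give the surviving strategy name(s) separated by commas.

C4

Row W is eliminated: V beats it against every remaining column (C1: 2>-5, C2: 10>6, C3: 10>4, C4: 8>-5).
Row X is eliminated: Y beats it against every remaining column (C1: 10>8, C2: 7>3, C3: 1>0, C4: 6>2).
Row Z is eliminated: V beats it against every remaining column (C1: 2>-1, C2: 10>5, C3: 10>1, C4: 8>5).
Column C1 is eliminated: C4 beats it against every remaining row (V: 10>7, Y: 0>-1).
Row Y is eliminated: V beats it against every remaining column (C2: 10>7, C3: 10>1, C4: 8>6).
Column C2 is eliminated: C4 beats it against every remaining row (V: 10>5).
Player 2's strategy C3 is strictly dominated by C4 (V: 10>3) and is removed.
Among the remaining strategies, none is strictly dominated by another pure strategy of the same player, so the elimination stops.
Surviving strategies — Player 1: {V}; Player 2: {C4}.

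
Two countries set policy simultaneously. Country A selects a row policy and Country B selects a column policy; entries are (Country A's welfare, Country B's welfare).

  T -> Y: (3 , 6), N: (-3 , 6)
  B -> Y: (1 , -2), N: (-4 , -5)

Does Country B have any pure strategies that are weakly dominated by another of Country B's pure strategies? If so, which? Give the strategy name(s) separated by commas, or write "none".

N

Nothing dominates Y: N at B (-2>-5).
N is weakly dominated by Y (T: 6=6, B: -2>-5).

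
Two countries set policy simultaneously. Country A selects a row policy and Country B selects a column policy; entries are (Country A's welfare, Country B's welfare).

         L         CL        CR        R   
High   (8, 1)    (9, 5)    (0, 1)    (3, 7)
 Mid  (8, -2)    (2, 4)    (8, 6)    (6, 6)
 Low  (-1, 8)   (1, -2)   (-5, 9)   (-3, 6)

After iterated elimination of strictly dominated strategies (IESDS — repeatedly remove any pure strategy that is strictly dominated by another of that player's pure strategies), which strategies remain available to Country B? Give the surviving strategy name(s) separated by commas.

Country A's strategy Low is strictly dominated by High (L: 8>-1, CL: 9>1, CR: 0>-5, R: 3>-3) and is removed.
Country B's strategy L is strictly dominated by CL (High: 5>1, Mid: 4>-2) and is removed.
Country B's strategy CL is strictly dominated by R (High: 7>5, Mid: 6>4) and is removed.
Row High is eliminated: Mid beats it against every remaining column (CR: 8>0, R: 6>3).
Among the remaining strategies, none is strictly dominated by another pure strategy of the same player, so the elimination stops.
Surviving strategies — Country A: {Mid}; Country B: {CR, R}.

CR, R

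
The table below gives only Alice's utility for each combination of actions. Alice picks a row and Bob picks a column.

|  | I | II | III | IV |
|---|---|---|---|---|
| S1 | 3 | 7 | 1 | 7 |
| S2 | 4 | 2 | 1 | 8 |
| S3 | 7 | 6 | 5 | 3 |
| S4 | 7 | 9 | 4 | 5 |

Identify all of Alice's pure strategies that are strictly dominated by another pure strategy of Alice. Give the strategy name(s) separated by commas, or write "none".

none

S1: no other strategy beats it everywhere (S2 at II (7>2); S3 at II (7>6); S4 at IV (7>5)).
S2 is not dominated — it holds its own against S1 at I (4>3); S3 at IV (8>3); S4 at IV (8>5).
S3 is not dominated — it holds its own against S1 at I (7>3); S2 at I (7>4); S4 at I (7=7).
Nothing dominates S4: S1 at I (7>3); S2 at I (7>4); S3 at I (7=7).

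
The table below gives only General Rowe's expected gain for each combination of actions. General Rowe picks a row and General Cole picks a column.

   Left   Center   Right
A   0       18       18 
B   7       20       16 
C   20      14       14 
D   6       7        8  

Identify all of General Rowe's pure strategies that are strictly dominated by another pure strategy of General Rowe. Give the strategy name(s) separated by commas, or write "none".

A is not dominated — it holds its own against B at Right (18>16); C at Center (18>14); D at Center (18>7).
B is not dominated — it holds its own against A at Left (7>0); C at Center (20>14); D at Left (7>6).
C: no other strategy beats it everywhere (A at Left (20>0); B at Left (20>7); D at Left (20>6)).
D is strictly dominated by B (Left: 7>6, Center: 20>7, Right: 16>8).

D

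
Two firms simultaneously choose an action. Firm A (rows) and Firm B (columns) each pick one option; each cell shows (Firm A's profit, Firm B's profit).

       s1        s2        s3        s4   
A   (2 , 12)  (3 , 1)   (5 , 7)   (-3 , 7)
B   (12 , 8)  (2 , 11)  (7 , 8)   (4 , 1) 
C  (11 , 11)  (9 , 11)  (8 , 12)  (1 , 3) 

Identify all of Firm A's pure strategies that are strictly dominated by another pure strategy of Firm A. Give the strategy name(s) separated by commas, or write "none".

A

C strictly dominates A — s1: 11>2, s2: 9>3, s3: 8>5, s4: 1>-3.
B: no other strategy beats it everywhere (A at s1 (12>2); C at s1 (12>11)).
Nothing dominates C: A at s1 (11>2); B at s2 (9>2).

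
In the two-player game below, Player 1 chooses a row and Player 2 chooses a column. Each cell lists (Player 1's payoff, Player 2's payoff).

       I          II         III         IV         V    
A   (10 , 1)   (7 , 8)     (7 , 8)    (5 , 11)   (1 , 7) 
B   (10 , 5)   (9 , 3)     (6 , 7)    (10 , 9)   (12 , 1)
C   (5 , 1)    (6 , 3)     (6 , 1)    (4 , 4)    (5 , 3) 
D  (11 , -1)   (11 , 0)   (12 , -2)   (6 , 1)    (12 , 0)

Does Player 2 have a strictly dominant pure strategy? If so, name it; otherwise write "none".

IV vs I: A: 11>1, B: 9>5, C: 4>1, D: 1>-1.
IV vs II: A: 11>8, B: 9>3, C: 4>3, D: 1>0.
IV vs III: A: 11>8, B: 9>7, C: 4>1, D: 1>-2.
IV vs V: A: 11>7, B: 9>1, C: 4>3, D: 1>0.
IV strictly beats every other strategy against every opponent action, so it is strictly dominant.

IV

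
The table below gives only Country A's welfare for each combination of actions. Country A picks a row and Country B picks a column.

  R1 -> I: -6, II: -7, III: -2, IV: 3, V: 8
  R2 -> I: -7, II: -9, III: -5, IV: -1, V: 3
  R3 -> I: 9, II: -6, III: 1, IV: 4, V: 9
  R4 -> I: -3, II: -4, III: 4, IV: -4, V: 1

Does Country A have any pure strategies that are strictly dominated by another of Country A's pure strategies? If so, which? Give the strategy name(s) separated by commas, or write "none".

R1 is strictly dominated by R3 (I: 9>-6, II: -6>-7, III: 1>-2, IV: 4>3, V: 9>8).
R2 is strictly dominated by R1 (I: -6>-7, II: -7>-9, III: -2>-5, IV: 3>-1, V: 8>3).
Nothing dominates R3: R1 at I (9>-6); R2 at I (9>-7); R4 at I (9>-3).
R4: no other strategy beats it everywhere (R1 at I (-3>-6); R2 at I (-3>-7); R3 at II (-4>-6)).

R1, R2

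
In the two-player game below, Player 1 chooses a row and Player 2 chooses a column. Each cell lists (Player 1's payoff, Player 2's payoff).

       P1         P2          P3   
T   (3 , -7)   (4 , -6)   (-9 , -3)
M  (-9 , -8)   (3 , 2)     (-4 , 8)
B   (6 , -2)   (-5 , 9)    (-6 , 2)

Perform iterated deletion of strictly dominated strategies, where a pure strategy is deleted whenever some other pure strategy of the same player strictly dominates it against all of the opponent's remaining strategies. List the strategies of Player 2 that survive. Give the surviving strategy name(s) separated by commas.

Player 2's strategy P1 is strictly dominated by P2 (T: -6>-7, M: 2>-8, B: 9>-2) and is removed.
For Player 1, M strictly dominates B on the remaining columns (P2: 3>-5, P3: -4>-6); eliminate B.
For Player 2, P3 strictly dominates P2 on the remaining rows (T: -3>-6, M: 8>2); eliminate P2.
Row T is eliminated: M beats it against every remaining column (P3: -4>-9).
Among the remaining strategies, none is strictly dominated by another pure strategy of the same player, so the elimination stops.
Surviving strategies — Player 1: {M}; Player 2: {P3}.

P3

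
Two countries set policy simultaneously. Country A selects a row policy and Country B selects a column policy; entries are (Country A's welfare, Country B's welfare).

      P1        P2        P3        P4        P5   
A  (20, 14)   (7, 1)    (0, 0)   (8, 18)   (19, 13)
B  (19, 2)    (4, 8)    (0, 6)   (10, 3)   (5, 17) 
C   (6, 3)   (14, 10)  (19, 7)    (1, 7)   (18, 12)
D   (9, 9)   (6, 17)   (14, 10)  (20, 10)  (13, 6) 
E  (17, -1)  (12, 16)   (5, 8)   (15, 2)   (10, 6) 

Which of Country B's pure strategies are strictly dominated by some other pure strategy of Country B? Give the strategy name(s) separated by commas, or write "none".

P1, P3

P1: dominated, since P4 does at least as well everywhere (A: 18>14, B: 3>2, C: 7>3, D: 10>9, E: 2>-1).
P2 is not dominated — it holds its own against P1 at B (8>2); P3 at A (1>0); P4 at B (8>3); P5 at D (17>6).
P3 is strictly dominated by P2 (A: 1>0, B: 8>6, C: 10>7, D: 17>10, E: 16>8).
Nothing dominates P4: P1 at A (18>14); P2 at A (18>1); P3 at A (18>0); P5 at A (18>13).
Nothing dominates P5: P1 at B (17>2); P2 at A (13>1); P3 at A (13>0); P4 at B (17>3).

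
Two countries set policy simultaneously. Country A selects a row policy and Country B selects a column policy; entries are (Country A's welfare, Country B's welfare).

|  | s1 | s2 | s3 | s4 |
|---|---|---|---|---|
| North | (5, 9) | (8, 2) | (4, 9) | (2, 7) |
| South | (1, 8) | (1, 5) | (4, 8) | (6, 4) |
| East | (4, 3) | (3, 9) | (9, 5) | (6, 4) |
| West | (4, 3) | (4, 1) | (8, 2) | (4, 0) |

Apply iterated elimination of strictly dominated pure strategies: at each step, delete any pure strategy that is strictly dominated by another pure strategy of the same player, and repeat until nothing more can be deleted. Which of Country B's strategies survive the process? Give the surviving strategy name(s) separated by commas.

s1, s2, s3

Country B's strategy s4 is strictly dominated by s3 (North: 9>7, South: 8>4, East: 5>4, West: 2>0) and is removed.
For Country A, East strictly dominates South on the remaining columns (s1: 4>1, s2: 3>1, s3: 9>4); eliminate South.
Among the remaining strategies, none is strictly dominated by another pure strategy of the same player, so the elimination stops.
Surviving strategies — Country A: {North, East, West}; Country B: {s1, s2, s3}.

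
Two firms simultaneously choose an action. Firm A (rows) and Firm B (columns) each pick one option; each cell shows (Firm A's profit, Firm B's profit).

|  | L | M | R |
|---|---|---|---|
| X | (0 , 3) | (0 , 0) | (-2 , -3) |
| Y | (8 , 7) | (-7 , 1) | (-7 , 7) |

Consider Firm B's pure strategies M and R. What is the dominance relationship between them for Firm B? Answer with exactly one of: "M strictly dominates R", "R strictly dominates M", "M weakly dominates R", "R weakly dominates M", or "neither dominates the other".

neither dominates the other

M's payoffs vs R's, by Firm A's action — X: 0>-3, Y: 1<7.
M does better at X but worse at Y; neither strategy dominates the other.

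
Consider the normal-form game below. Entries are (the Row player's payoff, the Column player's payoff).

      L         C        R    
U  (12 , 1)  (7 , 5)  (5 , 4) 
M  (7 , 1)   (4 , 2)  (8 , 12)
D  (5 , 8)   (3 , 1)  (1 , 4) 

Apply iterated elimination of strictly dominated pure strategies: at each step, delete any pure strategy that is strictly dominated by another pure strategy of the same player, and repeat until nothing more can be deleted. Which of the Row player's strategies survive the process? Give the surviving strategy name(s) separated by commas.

U, M

Row D is eliminated: U beats it against every remaining column (L: 12>5, C: 7>3, R: 5>1).
The Column player's strategy L is strictly dominated by C (U: 5>1, M: 2>1) and is removed.
Among the remaining strategies, none is strictly dominated by another pure strategy of the same player, so the elimination stops.
Surviving strategies — the Row player: {U, M}; the Column player: {C, R}.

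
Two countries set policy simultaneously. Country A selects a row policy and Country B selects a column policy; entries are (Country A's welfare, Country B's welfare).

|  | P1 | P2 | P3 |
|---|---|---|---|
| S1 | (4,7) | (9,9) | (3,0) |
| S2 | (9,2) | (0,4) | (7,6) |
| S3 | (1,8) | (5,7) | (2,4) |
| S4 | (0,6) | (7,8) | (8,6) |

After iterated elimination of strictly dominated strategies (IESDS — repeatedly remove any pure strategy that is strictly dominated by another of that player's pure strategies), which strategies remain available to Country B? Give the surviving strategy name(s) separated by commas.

Country A's strategy S3 is strictly dominated by S1 (P1: 4>1, P2: 9>5, P3: 3>2) and is removed.
Column P1 is eliminated: P2 beats it against every remaining row (S1: 9>7, S2: 4>2, S4: 8>6).
Row S2 is eliminated: S4 beats it against every remaining column (P2: 7>0, P3: 8>7).
Country B's strategy P3 is strictly dominated by P2 (S1: 9>0, S4: 8>6) and is removed.
Row S4 is eliminated: S1 beats it against every remaining column (P2: 9>7).
Among the remaining strategies, none is strictly dominated by another pure strategy of the same player, so the elimination stops.
Surviving strategies — Country A: {S1}; Country B: {P2}.

P2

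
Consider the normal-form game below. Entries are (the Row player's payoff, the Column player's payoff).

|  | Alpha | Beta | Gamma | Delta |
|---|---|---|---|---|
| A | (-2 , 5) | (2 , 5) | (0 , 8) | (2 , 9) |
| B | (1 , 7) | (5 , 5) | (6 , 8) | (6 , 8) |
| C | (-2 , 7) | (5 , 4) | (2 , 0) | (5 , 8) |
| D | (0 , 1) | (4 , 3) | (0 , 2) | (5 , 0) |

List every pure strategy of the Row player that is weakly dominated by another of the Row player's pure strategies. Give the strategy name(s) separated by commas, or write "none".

A is weakly dominated by B (Alpha: 1>-2, Beta: 5>2, Gamma: 6>0, Delta: 6>2).
B: no other strategy beats it everywhere (A at Alpha (1>-2); C at Alpha (1>-2); D at Alpha (1>0)).
C is weakly dominated by B (Alpha: 1>-2, Beta: 5=5, Gamma: 6>2, Delta: 6>5).
D is weakly dominated by B (Alpha: 1>0, Beta: 5>4, Gamma: 6>0, Delta: 6>5).

A, C, D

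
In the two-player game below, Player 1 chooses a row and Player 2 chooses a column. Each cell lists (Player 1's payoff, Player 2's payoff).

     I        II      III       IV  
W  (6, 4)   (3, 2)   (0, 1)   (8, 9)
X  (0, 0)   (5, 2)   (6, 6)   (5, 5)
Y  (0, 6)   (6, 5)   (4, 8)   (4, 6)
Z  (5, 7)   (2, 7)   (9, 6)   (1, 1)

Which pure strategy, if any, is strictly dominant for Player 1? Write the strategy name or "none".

W fails to dominate X at II (3<5).
X fails to dominate W at I (0<6).
Y fails to dominate W at I (0<6).
Z fails to dominate W at I (5<6).
No single strategy dominates all the others.

none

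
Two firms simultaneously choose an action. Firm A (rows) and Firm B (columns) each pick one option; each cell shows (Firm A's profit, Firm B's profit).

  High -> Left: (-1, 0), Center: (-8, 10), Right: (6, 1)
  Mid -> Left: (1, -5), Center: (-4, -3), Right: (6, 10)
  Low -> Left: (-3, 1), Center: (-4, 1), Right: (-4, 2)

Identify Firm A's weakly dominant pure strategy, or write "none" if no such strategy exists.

Mid

Mid vs High: Left: 1>-1, Center: -4>-8, Right: 6=6.
Mid vs Low: Left: 1>-3, Center: -4=-4, Right: 6>-4.
Mid is at least as good as every other strategy against every opponent action, so it is weakly dominant.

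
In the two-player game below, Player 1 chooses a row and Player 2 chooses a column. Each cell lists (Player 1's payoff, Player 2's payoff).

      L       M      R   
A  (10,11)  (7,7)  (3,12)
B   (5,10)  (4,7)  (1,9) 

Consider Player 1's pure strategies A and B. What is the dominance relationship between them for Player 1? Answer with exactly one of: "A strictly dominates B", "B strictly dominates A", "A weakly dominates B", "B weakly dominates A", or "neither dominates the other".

Compare A to B across each choice by Player 2: L: 10>5, M: 7>4, R: 3>1.
Every comparison favours A, so A strictly dominates B.

A strictly dominates B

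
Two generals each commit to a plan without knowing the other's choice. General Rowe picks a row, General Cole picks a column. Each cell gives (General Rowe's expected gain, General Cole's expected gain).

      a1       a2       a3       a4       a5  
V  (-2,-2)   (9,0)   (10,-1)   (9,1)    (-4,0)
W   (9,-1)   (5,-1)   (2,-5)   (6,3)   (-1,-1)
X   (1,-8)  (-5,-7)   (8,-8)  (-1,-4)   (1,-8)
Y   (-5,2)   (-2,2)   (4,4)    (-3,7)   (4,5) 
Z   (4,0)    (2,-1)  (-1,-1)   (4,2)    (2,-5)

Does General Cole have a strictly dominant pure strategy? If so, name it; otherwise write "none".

a4 vs a1: V: 1>-2, W: 3>-1, X: -4>-8, Y: 7>2, Z: 2>0.
a4 vs a2: V: 1>0, W: 3>-1, X: -4>-7, Y: 7>2, Z: 2>-1.
a4 vs a3: V: 1>-1, W: 3>-5, X: -4>-8, Y: 7>4, Z: 2>-1.
a4 vs a5: V: 1>0, W: 3>-1, X: -4>-8, Y: 7>5, Z: 2>-5.
a4 strictly beats every other strategy against every opponent action, so it is strictly dominant.

a4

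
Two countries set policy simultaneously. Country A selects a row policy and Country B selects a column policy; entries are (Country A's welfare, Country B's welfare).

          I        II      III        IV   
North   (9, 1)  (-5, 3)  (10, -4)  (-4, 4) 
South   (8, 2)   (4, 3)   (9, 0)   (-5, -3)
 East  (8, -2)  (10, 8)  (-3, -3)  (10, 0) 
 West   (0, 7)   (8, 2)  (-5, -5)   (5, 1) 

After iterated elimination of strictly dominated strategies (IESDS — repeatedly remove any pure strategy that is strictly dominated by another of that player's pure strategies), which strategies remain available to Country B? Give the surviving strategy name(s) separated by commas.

Row West is eliminated: East beats it against every remaining column (I: 8>0, II: 10>8, III: -3>-5, IV: 10>5).
For Country B, II strictly dominates I on the remaining rows (North: 3>1, South: 3>2, East: 8>-2); eliminate I.
For Country B, II strictly dominates III on the remaining rows (North: 3>-4, South: 3>0, East: 8>-3); eliminate III.
Row North is eliminated: East beats it against every remaining column (II: 10>-5, IV: 10>-4).
Row South is eliminated: East beats it against every remaining column (II: 10>4, IV: 10>-5).
Country B's strategy IV is strictly dominated by II (East: 8>0) and is removed.
Among the remaining strategies, none is strictly dominated by another pure strategy of the same player, so the elimination stops.
Surviving strategies — Country A: {East}; Country B: {II}.

II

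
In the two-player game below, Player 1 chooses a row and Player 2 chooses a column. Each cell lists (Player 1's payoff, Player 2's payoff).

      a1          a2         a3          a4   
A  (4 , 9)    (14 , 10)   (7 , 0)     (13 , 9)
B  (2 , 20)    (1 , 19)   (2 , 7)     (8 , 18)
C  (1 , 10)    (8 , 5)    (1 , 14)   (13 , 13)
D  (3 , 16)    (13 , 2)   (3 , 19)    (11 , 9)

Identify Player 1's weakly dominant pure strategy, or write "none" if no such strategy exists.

A

A vs B: a1: 4>2, a2: 14>1, a3: 7>2, a4: 13>8.
A vs C: a1: 4>1, a2: 14>8, a3: 7>1, a4: 13=13.
A vs D: a1: 4>3, a2: 14>13, a3: 7>3, a4: 13>11.
A is at least as good as every other strategy against every opponent action, so it is weakly dominant.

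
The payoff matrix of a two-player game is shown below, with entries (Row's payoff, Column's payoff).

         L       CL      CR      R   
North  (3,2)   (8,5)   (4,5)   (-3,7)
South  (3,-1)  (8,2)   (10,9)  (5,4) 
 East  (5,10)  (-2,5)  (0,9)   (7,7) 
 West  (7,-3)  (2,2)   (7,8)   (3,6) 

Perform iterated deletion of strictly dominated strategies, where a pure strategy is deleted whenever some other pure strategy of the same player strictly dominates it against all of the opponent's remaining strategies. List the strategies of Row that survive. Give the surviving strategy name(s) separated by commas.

Column CL is eliminated: R beats it against every remaining row (North: 7>5, South: 4>2, East: 7>5, West: 6>2).
For Row, West strictly dominates North on the remaining columns (L: 7>3, CR: 7>4, R: 3>-3); eliminate North.
For Column, CR strictly dominates R on the remaining rows (South: 9>4, East: 9>7, West: 8>6); eliminate R.
For Row, West strictly dominates East on the remaining columns (L: 7>5, CR: 7>0); eliminate East.
Column's strategy L is strictly dominated by CR (South: 9>-1, West: 8>-3) and is removed.
For Row, South strictly dominates West on the remaining columns (CR: 10>7); eliminate West.
Among the remaining strategies, none is strictly dominated by another pure strategy of the same player, so the elimination stops.
Surviving strategies — Row: {South}; Column: {CR}.

South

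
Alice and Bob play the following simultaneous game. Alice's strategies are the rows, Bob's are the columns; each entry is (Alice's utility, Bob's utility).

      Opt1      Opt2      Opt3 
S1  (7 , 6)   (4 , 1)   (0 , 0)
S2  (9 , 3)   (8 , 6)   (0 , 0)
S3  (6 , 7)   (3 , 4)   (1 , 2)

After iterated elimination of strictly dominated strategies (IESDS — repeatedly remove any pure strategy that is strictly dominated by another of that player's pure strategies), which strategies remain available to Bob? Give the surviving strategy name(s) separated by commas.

For Bob, Opt1 strictly dominates Opt3 on the remaining rows (S1: 6>0, S2: 3>0, S3: 7>2); eliminate Opt3.
Row S1 is eliminated: S2 beats it against every remaining column (Opt1: 9>7, Opt2: 8>4).
For Alice, S2 strictly dominates S3 on the remaining columns (Opt1: 9>6, Opt2: 8>3); eliminate S3.
For Bob, Opt2 strictly dominates Opt1 on the remaining rows (S2: 6>3); eliminate Opt1.
Among the remaining strategies, none is strictly dominated by another pure strategy of the same player, so the elimination stops.
Surviving strategies — Alice: {S2}; Bob: {Opt2}.

Opt2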